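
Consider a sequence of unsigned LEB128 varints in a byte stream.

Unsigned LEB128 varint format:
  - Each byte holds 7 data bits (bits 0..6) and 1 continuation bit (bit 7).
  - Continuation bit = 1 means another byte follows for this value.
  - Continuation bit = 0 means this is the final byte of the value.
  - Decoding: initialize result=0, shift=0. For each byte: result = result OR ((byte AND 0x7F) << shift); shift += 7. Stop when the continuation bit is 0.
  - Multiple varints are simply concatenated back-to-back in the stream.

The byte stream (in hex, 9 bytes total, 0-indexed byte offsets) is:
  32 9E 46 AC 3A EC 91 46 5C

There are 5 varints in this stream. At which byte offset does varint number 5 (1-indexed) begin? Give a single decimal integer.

Answer: 8

Derivation:
  byte[0]=0x32 cont=0 payload=0x32=50: acc |= 50<<0 -> acc=50 shift=7 [end]
Varint 1: bytes[0:1] = 32 -> value 50 (1 byte(s))
  byte[1]=0x9E cont=1 payload=0x1E=30: acc |= 30<<0 -> acc=30 shift=7
  byte[2]=0x46 cont=0 payload=0x46=70: acc |= 70<<7 -> acc=8990 shift=14 [end]
Varint 2: bytes[1:3] = 9E 46 -> value 8990 (2 byte(s))
  byte[3]=0xAC cont=1 payload=0x2C=44: acc |= 44<<0 -> acc=44 shift=7
  byte[4]=0x3A cont=0 payload=0x3A=58: acc |= 58<<7 -> acc=7468 shift=14 [end]
Varint 3: bytes[3:5] = AC 3A -> value 7468 (2 byte(s))
  byte[5]=0xEC cont=1 payload=0x6C=108: acc |= 108<<0 -> acc=108 shift=7
  byte[6]=0x91 cont=1 payload=0x11=17: acc |= 17<<7 -> acc=2284 shift=14
  byte[7]=0x46 cont=0 payload=0x46=70: acc |= 70<<14 -> acc=1149164 shift=21 [end]
Varint 4: bytes[5:8] = EC 91 46 -> value 1149164 (3 byte(s))
  byte[8]=0x5C cont=0 payload=0x5C=92: acc |= 92<<0 -> acc=92 shift=7 [end]
Varint 5: bytes[8:9] = 5C -> value 92 (1 byte(s))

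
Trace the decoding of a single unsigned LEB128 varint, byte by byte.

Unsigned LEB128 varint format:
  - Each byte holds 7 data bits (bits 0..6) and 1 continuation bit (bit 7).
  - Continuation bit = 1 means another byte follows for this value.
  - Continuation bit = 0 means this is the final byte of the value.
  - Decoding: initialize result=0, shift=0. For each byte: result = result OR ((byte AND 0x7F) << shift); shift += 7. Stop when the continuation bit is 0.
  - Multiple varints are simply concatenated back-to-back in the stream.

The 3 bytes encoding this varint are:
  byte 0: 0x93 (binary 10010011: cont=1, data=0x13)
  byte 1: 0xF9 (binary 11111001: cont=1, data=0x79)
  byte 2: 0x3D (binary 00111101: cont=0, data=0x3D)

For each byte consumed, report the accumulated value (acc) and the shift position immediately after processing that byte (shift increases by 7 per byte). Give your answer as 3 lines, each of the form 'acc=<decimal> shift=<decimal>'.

Answer: acc=19 shift=7
acc=15507 shift=14
acc=1014931 shift=21

Derivation:
byte 0=0x93: payload=0x13=19, contrib = 19<<0 = 19; acc -> 19, shift -> 7
byte 1=0xF9: payload=0x79=121, contrib = 121<<7 = 15488; acc -> 15507, shift -> 14
byte 2=0x3D: payload=0x3D=61, contrib = 61<<14 = 999424; acc -> 1014931, shift -> 21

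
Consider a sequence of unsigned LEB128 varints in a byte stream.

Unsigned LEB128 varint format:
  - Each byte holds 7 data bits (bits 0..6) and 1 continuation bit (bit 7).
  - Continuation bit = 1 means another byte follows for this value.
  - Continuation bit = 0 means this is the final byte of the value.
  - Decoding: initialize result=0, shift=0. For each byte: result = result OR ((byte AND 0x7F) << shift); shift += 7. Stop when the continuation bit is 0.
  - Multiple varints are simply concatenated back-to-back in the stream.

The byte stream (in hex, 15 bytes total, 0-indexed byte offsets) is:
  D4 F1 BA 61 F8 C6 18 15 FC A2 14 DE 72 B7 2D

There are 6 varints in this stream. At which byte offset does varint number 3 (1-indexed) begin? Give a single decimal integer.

Answer: 7

Derivation:
  byte[0]=0xD4 cont=1 payload=0x54=84: acc |= 84<<0 -> acc=84 shift=7
  byte[1]=0xF1 cont=1 payload=0x71=113: acc |= 113<<7 -> acc=14548 shift=14
  byte[2]=0xBA cont=1 payload=0x3A=58: acc |= 58<<14 -> acc=964820 shift=21
  byte[3]=0x61 cont=0 payload=0x61=97: acc |= 97<<21 -> acc=204388564 shift=28 [end]
Varint 1: bytes[0:4] = D4 F1 BA 61 -> value 204388564 (4 byte(s))
  byte[4]=0xF8 cont=1 payload=0x78=120: acc |= 120<<0 -> acc=120 shift=7
  byte[5]=0xC6 cont=1 payload=0x46=70: acc |= 70<<7 -> acc=9080 shift=14
  byte[6]=0x18 cont=0 payload=0x18=24: acc |= 24<<14 -> acc=402296 shift=21 [end]
Varint 2: bytes[4:7] = F8 C6 18 -> value 402296 (3 byte(s))
  byte[7]=0x15 cont=0 payload=0x15=21: acc |= 21<<0 -> acc=21 shift=7 [end]
Varint 3: bytes[7:8] = 15 -> value 21 (1 byte(s))
  byte[8]=0xFC cont=1 payload=0x7C=124: acc |= 124<<0 -> acc=124 shift=7
  byte[9]=0xA2 cont=1 payload=0x22=34: acc |= 34<<7 -> acc=4476 shift=14
  byte[10]=0x14 cont=0 payload=0x14=20: acc |= 20<<14 -> acc=332156 shift=21 [end]
Varint 4: bytes[8:11] = FC A2 14 -> value 332156 (3 byte(s))
  byte[11]=0xDE cont=1 payload=0x5E=94: acc |= 94<<0 -> acc=94 shift=7
  byte[12]=0x72 cont=0 payload=0x72=114: acc |= 114<<7 -> acc=14686 shift=14 [end]
Varint 5: bytes[11:13] = DE 72 -> value 14686 (2 byte(s))
  byte[13]=0xB7 cont=1 payload=0x37=55: acc |= 55<<0 -> acc=55 shift=7
  byte[14]=0x2D cont=0 payload=0x2D=45: acc |= 45<<7 -> acc=5815 shift=14 [end]
Varint 6: bytes[13:15] = B7 2D -> value 5815 (2 byte(s))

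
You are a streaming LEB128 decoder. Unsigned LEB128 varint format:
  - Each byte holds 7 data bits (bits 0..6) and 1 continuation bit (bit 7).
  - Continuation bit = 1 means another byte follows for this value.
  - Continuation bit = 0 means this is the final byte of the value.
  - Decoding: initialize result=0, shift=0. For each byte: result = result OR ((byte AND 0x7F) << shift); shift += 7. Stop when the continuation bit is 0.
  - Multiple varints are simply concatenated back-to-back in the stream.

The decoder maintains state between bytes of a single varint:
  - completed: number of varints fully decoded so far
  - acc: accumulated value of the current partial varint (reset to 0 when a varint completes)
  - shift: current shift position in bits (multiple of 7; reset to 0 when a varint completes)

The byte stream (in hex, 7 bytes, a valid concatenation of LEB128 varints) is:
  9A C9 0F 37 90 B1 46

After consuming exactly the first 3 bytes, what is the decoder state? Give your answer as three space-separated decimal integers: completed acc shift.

Answer: 1 0 0

Derivation:
byte[0]=0x9A cont=1 payload=0x1A: acc |= 26<<0 -> completed=0 acc=26 shift=7
byte[1]=0xC9 cont=1 payload=0x49: acc |= 73<<7 -> completed=0 acc=9370 shift=14
byte[2]=0x0F cont=0 payload=0x0F: varint #1 complete (value=255130); reset -> completed=1 acc=0 shift=0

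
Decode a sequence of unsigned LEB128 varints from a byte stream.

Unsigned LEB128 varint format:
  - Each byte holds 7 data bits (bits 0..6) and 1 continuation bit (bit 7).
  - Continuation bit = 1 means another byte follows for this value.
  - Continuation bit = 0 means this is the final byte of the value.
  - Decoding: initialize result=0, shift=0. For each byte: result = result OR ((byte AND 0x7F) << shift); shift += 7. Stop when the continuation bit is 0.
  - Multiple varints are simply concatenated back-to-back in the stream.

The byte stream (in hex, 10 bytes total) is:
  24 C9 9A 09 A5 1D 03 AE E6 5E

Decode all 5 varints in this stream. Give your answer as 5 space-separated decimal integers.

Answer: 36 150857 3749 3 1553198

Derivation:
  byte[0]=0x24 cont=0 payload=0x24=36: acc |= 36<<0 -> acc=36 shift=7 [end]
Varint 1: bytes[0:1] = 24 -> value 36 (1 byte(s))
  byte[1]=0xC9 cont=1 payload=0x49=73: acc |= 73<<0 -> acc=73 shift=7
  byte[2]=0x9A cont=1 payload=0x1A=26: acc |= 26<<7 -> acc=3401 shift=14
  byte[3]=0x09 cont=0 payload=0x09=9: acc |= 9<<14 -> acc=150857 shift=21 [end]
Varint 2: bytes[1:4] = C9 9A 09 -> value 150857 (3 byte(s))
  byte[4]=0xA5 cont=1 payload=0x25=37: acc |= 37<<0 -> acc=37 shift=7
  byte[5]=0x1D cont=0 payload=0x1D=29: acc |= 29<<7 -> acc=3749 shift=14 [end]
Varint 3: bytes[4:6] = A5 1D -> value 3749 (2 byte(s))
  byte[6]=0x03 cont=0 payload=0x03=3: acc |= 3<<0 -> acc=3 shift=7 [end]
Varint 4: bytes[6:7] = 03 -> value 3 (1 byte(s))
  byte[7]=0xAE cont=1 payload=0x2E=46: acc |= 46<<0 -> acc=46 shift=7
  byte[8]=0xE6 cont=1 payload=0x66=102: acc |= 102<<7 -> acc=13102 shift=14
  byte[9]=0x5E cont=0 payload=0x5E=94: acc |= 94<<14 -> acc=1553198 shift=21 [end]
Varint 5: bytes[7:10] = AE E6 5E -> value 1553198 (3 byte(s))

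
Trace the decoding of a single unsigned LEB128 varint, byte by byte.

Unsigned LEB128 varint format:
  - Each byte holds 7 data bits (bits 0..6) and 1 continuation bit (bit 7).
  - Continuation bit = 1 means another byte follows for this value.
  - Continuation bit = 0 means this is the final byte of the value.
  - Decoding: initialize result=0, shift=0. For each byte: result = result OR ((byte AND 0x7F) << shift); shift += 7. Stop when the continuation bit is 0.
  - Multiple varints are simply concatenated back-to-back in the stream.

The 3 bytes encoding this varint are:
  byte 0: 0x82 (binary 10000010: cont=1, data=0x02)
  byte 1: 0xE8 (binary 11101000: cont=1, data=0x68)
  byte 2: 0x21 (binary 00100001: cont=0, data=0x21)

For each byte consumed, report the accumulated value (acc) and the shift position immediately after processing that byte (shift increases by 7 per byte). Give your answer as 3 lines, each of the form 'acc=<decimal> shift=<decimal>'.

Answer: acc=2 shift=7
acc=13314 shift=14
acc=553986 shift=21

Derivation:
byte 0=0x82: payload=0x02=2, contrib = 2<<0 = 2; acc -> 2, shift -> 7
byte 1=0xE8: payload=0x68=104, contrib = 104<<7 = 13312; acc -> 13314, shift -> 14
byte 2=0x21: payload=0x21=33, contrib = 33<<14 = 540672; acc -> 553986, shift -> 21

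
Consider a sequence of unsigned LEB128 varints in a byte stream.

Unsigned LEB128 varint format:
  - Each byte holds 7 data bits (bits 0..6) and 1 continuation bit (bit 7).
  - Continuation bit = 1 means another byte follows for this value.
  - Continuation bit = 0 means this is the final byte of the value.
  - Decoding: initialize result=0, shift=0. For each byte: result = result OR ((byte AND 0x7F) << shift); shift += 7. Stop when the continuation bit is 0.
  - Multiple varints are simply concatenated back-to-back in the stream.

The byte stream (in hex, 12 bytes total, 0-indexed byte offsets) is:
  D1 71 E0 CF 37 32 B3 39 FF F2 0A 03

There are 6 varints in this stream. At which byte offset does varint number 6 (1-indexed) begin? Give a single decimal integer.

  byte[0]=0xD1 cont=1 payload=0x51=81: acc |= 81<<0 -> acc=81 shift=7
  byte[1]=0x71 cont=0 payload=0x71=113: acc |= 113<<7 -> acc=14545 shift=14 [end]
Varint 1: bytes[0:2] = D1 71 -> value 14545 (2 byte(s))
  byte[2]=0xE0 cont=1 payload=0x60=96: acc |= 96<<0 -> acc=96 shift=7
  byte[3]=0xCF cont=1 payload=0x4F=79: acc |= 79<<7 -> acc=10208 shift=14
  byte[4]=0x37 cont=0 payload=0x37=55: acc |= 55<<14 -> acc=911328 shift=21 [end]
Varint 2: bytes[2:5] = E0 CF 37 -> value 911328 (3 byte(s))
  byte[5]=0x32 cont=0 payload=0x32=50: acc |= 50<<0 -> acc=50 shift=7 [end]
Varint 3: bytes[5:6] = 32 -> value 50 (1 byte(s))
  byte[6]=0xB3 cont=1 payload=0x33=51: acc |= 51<<0 -> acc=51 shift=7
  byte[7]=0x39 cont=0 payload=0x39=57: acc |= 57<<7 -> acc=7347 shift=14 [end]
Varint 4: bytes[6:8] = B3 39 -> value 7347 (2 byte(s))
  byte[8]=0xFF cont=1 payload=0x7F=127: acc |= 127<<0 -> acc=127 shift=7
  byte[9]=0xF2 cont=1 payload=0x72=114: acc |= 114<<7 -> acc=14719 shift=14
  byte[10]=0x0A cont=0 payload=0x0A=10: acc |= 10<<14 -> acc=178559 shift=21 [end]
Varint 5: bytes[8:11] = FF F2 0A -> value 178559 (3 byte(s))
  byte[11]=0x03 cont=0 payload=0x03=3: acc |= 3<<0 -> acc=3 shift=7 [end]
Varint 6: bytes[11:12] = 03 -> value 3 (1 byte(s))

Answer: 11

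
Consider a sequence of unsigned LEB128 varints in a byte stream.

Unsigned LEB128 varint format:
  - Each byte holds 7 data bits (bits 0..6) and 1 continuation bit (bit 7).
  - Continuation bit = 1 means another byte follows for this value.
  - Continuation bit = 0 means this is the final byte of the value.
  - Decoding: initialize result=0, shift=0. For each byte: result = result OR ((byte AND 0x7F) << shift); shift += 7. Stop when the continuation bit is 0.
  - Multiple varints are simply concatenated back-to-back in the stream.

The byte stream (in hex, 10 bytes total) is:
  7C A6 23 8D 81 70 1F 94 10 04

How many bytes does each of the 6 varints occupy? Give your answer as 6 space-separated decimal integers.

  byte[0]=0x7C cont=0 payload=0x7C=124: acc |= 124<<0 -> acc=124 shift=7 [end]
Varint 1: bytes[0:1] = 7C -> value 124 (1 byte(s))
  byte[1]=0xA6 cont=1 payload=0x26=38: acc |= 38<<0 -> acc=38 shift=7
  byte[2]=0x23 cont=0 payload=0x23=35: acc |= 35<<7 -> acc=4518 shift=14 [end]
Varint 2: bytes[1:3] = A6 23 -> value 4518 (2 byte(s))
  byte[3]=0x8D cont=1 payload=0x0D=13: acc |= 13<<0 -> acc=13 shift=7
  byte[4]=0x81 cont=1 payload=0x01=1: acc |= 1<<7 -> acc=141 shift=14
  byte[5]=0x70 cont=0 payload=0x70=112: acc |= 112<<14 -> acc=1835149 shift=21 [end]
Varint 3: bytes[3:6] = 8D 81 70 -> value 1835149 (3 byte(s))
  byte[6]=0x1F cont=0 payload=0x1F=31: acc |= 31<<0 -> acc=31 shift=7 [end]
Varint 4: bytes[6:7] = 1F -> value 31 (1 byte(s))
  byte[7]=0x94 cont=1 payload=0x14=20: acc |= 20<<0 -> acc=20 shift=7
  byte[8]=0x10 cont=0 payload=0x10=16: acc |= 16<<7 -> acc=2068 shift=14 [end]
Varint 5: bytes[7:9] = 94 10 -> value 2068 (2 byte(s))
  byte[9]=0x04 cont=0 payload=0x04=4: acc |= 4<<0 -> acc=4 shift=7 [end]
Varint 6: bytes[9:10] = 04 -> value 4 (1 byte(s))

Answer: 1 2 3 1 2 1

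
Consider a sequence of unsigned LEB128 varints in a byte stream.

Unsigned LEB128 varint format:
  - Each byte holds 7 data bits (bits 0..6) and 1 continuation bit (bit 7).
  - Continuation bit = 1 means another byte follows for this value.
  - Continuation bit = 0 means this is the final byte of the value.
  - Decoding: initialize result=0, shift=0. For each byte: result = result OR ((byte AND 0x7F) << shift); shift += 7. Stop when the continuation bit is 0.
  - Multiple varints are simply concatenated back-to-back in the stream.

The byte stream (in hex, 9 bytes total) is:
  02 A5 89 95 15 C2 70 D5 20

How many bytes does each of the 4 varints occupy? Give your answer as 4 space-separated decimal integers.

  byte[0]=0x02 cont=0 payload=0x02=2: acc |= 2<<0 -> acc=2 shift=7 [end]
Varint 1: bytes[0:1] = 02 -> value 2 (1 byte(s))
  byte[1]=0xA5 cont=1 payload=0x25=37: acc |= 37<<0 -> acc=37 shift=7
  byte[2]=0x89 cont=1 payload=0x09=9: acc |= 9<<7 -> acc=1189 shift=14
  byte[3]=0x95 cont=1 payload=0x15=21: acc |= 21<<14 -> acc=345253 shift=21
  byte[4]=0x15 cont=0 payload=0x15=21: acc |= 21<<21 -> acc=44385445 shift=28 [end]
Varint 2: bytes[1:5] = A5 89 95 15 -> value 44385445 (4 byte(s))
  byte[5]=0xC2 cont=1 payload=0x42=66: acc |= 66<<0 -> acc=66 shift=7
  byte[6]=0x70 cont=0 payload=0x70=112: acc |= 112<<7 -> acc=14402 shift=14 [end]
Varint 3: bytes[5:7] = C2 70 -> value 14402 (2 byte(s))
  byte[7]=0xD5 cont=1 payload=0x55=85: acc |= 85<<0 -> acc=85 shift=7
  byte[8]=0x20 cont=0 payload=0x20=32: acc |= 32<<7 -> acc=4181 shift=14 [end]
Varint 4: bytes[7:9] = D5 20 -> value 4181 (2 byte(s))

Answer: 1 4 2 2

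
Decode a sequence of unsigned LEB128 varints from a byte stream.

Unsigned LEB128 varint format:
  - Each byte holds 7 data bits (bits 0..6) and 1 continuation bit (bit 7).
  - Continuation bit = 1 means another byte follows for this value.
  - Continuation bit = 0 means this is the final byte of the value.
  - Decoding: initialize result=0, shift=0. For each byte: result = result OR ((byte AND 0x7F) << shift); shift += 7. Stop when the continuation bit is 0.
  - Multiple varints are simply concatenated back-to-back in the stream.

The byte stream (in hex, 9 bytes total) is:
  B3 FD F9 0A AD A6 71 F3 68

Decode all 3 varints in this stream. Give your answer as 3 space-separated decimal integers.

  byte[0]=0xB3 cont=1 payload=0x33=51: acc |= 51<<0 -> acc=51 shift=7
  byte[1]=0xFD cont=1 payload=0x7D=125: acc |= 125<<7 -> acc=16051 shift=14
  byte[2]=0xF9 cont=1 payload=0x79=121: acc |= 121<<14 -> acc=1998515 shift=21
  byte[3]=0x0A cont=0 payload=0x0A=10: acc |= 10<<21 -> acc=22970035 shift=28 [end]
Varint 1: bytes[0:4] = B3 FD F9 0A -> value 22970035 (4 byte(s))
  byte[4]=0xAD cont=1 payload=0x2D=45: acc |= 45<<0 -> acc=45 shift=7
  byte[5]=0xA6 cont=1 payload=0x26=38: acc |= 38<<7 -> acc=4909 shift=14
  byte[6]=0x71 cont=0 payload=0x71=113: acc |= 113<<14 -> acc=1856301 shift=21 [end]
Varint 2: bytes[4:7] = AD A6 71 -> value 1856301 (3 byte(s))
  byte[7]=0xF3 cont=1 payload=0x73=115: acc |= 115<<0 -> acc=115 shift=7
  byte[8]=0x68 cont=0 payload=0x68=104: acc |= 104<<7 -> acc=13427 shift=14 [end]
Varint 3: bytes[7:9] = F3 68 -> value 13427 (2 byte(s))

Answer: 22970035 1856301 13427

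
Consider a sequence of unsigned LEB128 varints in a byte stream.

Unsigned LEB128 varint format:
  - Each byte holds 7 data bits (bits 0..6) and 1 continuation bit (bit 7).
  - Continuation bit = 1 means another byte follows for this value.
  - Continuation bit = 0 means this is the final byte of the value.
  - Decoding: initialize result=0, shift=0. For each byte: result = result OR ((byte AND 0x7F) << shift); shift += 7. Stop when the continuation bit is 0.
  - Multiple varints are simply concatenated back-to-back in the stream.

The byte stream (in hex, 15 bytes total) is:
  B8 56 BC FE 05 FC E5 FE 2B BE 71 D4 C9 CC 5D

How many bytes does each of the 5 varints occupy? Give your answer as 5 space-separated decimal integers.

  byte[0]=0xB8 cont=1 payload=0x38=56: acc |= 56<<0 -> acc=56 shift=7
  byte[1]=0x56 cont=0 payload=0x56=86: acc |= 86<<7 -> acc=11064 shift=14 [end]
Varint 1: bytes[0:2] = B8 56 -> value 11064 (2 byte(s))
  byte[2]=0xBC cont=1 payload=0x3C=60: acc |= 60<<0 -> acc=60 shift=7
  byte[3]=0xFE cont=1 payload=0x7E=126: acc |= 126<<7 -> acc=16188 shift=14
  byte[4]=0x05 cont=0 payload=0x05=5: acc |= 5<<14 -> acc=98108 shift=21 [end]
Varint 2: bytes[2:5] = BC FE 05 -> value 98108 (3 byte(s))
  byte[5]=0xFC cont=1 payload=0x7C=124: acc |= 124<<0 -> acc=124 shift=7
  byte[6]=0xE5 cont=1 payload=0x65=101: acc |= 101<<7 -> acc=13052 shift=14
  byte[7]=0xFE cont=1 payload=0x7E=126: acc |= 126<<14 -> acc=2077436 shift=21
  byte[8]=0x2B cont=0 payload=0x2B=43: acc |= 43<<21 -> acc=92254972 shift=28 [end]
Varint 3: bytes[5:9] = FC E5 FE 2B -> value 92254972 (4 byte(s))
  byte[9]=0xBE cont=1 payload=0x3E=62: acc |= 62<<0 -> acc=62 shift=7
  byte[10]=0x71 cont=0 payload=0x71=113: acc |= 113<<7 -> acc=14526 shift=14 [end]
Varint 4: bytes[9:11] = BE 71 -> value 14526 (2 byte(s))
  byte[11]=0xD4 cont=1 payload=0x54=84: acc |= 84<<0 -> acc=84 shift=7
  byte[12]=0xC9 cont=1 payload=0x49=73: acc |= 73<<7 -> acc=9428 shift=14
  byte[13]=0xCC cont=1 payload=0x4C=76: acc |= 76<<14 -> acc=1254612 shift=21
  byte[14]=0x5D cont=0 payload=0x5D=93: acc |= 93<<21 -> acc=196289748 shift=28 [end]
Varint 5: bytes[11:15] = D4 C9 CC 5D -> value 196289748 (4 byte(s))

Answer: 2 3 4 2 4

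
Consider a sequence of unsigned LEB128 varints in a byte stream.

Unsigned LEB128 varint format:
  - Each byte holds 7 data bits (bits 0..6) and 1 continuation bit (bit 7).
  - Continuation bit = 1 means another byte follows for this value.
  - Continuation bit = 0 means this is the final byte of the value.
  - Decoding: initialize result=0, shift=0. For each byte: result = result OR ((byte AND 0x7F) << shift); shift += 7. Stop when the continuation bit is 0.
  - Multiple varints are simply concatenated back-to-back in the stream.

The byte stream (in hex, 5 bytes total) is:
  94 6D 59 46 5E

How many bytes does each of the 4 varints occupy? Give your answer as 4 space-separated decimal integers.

Answer: 2 1 1 1

Derivation:
  byte[0]=0x94 cont=1 payload=0x14=20: acc |= 20<<0 -> acc=20 shift=7
  byte[1]=0x6D cont=0 payload=0x6D=109: acc |= 109<<7 -> acc=13972 shift=14 [end]
Varint 1: bytes[0:2] = 94 6D -> value 13972 (2 byte(s))
  byte[2]=0x59 cont=0 payload=0x59=89: acc |= 89<<0 -> acc=89 shift=7 [end]
Varint 2: bytes[2:3] = 59 -> value 89 (1 byte(s))
  byte[3]=0x46 cont=0 payload=0x46=70: acc |= 70<<0 -> acc=70 shift=7 [end]
Varint 3: bytes[3:4] = 46 -> value 70 (1 byte(s))
  byte[4]=0x5E cont=0 payload=0x5E=94: acc |= 94<<0 -> acc=94 shift=7 [end]
Varint 4: bytes[4:5] = 5E -> value 94 (1 byte(s))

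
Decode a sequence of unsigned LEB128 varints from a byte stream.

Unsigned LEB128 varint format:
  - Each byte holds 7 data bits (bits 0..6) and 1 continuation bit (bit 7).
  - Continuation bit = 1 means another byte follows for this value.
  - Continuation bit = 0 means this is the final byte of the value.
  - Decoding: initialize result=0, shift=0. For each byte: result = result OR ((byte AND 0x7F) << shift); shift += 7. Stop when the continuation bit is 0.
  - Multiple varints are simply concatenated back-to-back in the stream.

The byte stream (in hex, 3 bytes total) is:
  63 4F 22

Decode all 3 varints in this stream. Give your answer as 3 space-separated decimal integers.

Answer: 99 79 34

Derivation:
  byte[0]=0x63 cont=0 payload=0x63=99: acc |= 99<<0 -> acc=99 shift=7 [end]
Varint 1: bytes[0:1] = 63 -> value 99 (1 byte(s))
  byte[1]=0x4F cont=0 payload=0x4F=79: acc |= 79<<0 -> acc=79 shift=7 [end]
Varint 2: bytes[1:2] = 4F -> value 79 (1 byte(s))
  byte[2]=0x22 cont=0 payload=0x22=34: acc |= 34<<0 -> acc=34 shift=7 [end]
Varint 3: bytes[2:3] = 22 -> value 34 (1 byte(s))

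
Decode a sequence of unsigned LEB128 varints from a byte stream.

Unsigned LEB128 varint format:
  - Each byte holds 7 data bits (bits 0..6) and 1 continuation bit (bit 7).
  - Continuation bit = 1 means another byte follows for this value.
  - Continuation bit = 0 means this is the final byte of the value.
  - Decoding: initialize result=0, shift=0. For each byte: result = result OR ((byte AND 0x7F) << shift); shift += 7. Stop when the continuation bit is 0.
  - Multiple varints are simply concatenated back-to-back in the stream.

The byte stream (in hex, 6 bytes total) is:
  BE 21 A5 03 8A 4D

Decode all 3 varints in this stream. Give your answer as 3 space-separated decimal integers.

  byte[0]=0xBE cont=1 payload=0x3E=62: acc |= 62<<0 -> acc=62 shift=7
  byte[1]=0x21 cont=0 payload=0x21=33: acc |= 33<<7 -> acc=4286 shift=14 [end]
Varint 1: bytes[0:2] = BE 21 -> value 4286 (2 byte(s))
  byte[2]=0xA5 cont=1 payload=0x25=37: acc |= 37<<0 -> acc=37 shift=7
  byte[3]=0x03 cont=0 payload=0x03=3: acc |= 3<<7 -> acc=421 shift=14 [end]
Varint 2: bytes[2:4] = A5 03 -> value 421 (2 byte(s))
  byte[4]=0x8A cont=1 payload=0x0A=10: acc |= 10<<0 -> acc=10 shift=7
  byte[5]=0x4D cont=0 payload=0x4D=77: acc |= 77<<7 -> acc=9866 shift=14 [end]
Varint 3: bytes[4:6] = 8A 4D -> value 9866 (2 byte(s))

Answer: 4286 421 9866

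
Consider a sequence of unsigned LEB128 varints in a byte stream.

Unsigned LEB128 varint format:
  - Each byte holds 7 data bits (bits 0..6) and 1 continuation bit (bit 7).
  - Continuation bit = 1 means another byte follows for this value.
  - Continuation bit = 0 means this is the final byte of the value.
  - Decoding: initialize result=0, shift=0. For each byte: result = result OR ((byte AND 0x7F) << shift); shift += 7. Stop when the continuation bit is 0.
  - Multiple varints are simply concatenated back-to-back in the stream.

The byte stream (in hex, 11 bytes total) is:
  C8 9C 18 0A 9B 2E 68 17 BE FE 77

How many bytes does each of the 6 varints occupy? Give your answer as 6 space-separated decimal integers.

  byte[0]=0xC8 cont=1 payload=0x48=72: acc |= 72<<0 -> acc=72 shift=7
  byte[1]=0x9C cont=1 payload=0x1C=28: acc |= 28<<7 -> acc=3656 shift=14
  byte[2]=0x18 cont=0 payload=0x18=24: acc |= 24<<14 -> acc=396872 shift=21 [end]
Varint 1: bytes[0:3] = C8 9C 18 -> value 396872 (3 byte(s))
  byte[3]=0x0A cont=0 payload=0x0A=10: acc |= 10<<0 -> acc=10 shift=7 [end]
Varint 2: bytes[3:4] = 0A -> value 10 (1 byte(s))
  byte[4]=0x9B cont=1 payload=0x1B=27: acc |= 27<<0 -> acc=27 shift=7
  byte[5]=0x2E cont=0 payload=0x2E=46: acc |= 46<<7 -> acc=5915 shift=14 [end]
Varint 3: bytes[4:6] = 9B 2E -> value 5915 (2 byte(s))
  byte[6]=0x68 cont=0 payload=0x68=104: acc |= 104<<0 -> acc=104 shift=7 [end]
Varint 4: bytes[6:7] = 68 -> value 104 (1 byte(s))
  byte[7]=0x17 cont=0 payload=0x17=23: acc |= 23<<0 -> acc=23 shift=7 [end]
Varint 5: bytes[7:8] = 17 -> value 23 (1 byte(s))
  byte[8]=0xBE cont=1 payload=0x3E=62: acc |= 62<<0 -> acc=62 shift=7
  byte[9]=0xFE cont=1 payload=0x7E=126: acc |= 126<<7 -> acc=16190 shift=14
  byte[10]=0x77 cont=0 payload=0x77=119: acc |= 119<<14 -> acc=1965886 shift=21 [end]
Varint 6: bytes[8:11] = BE FE 77 -> value 1965886 (3 byte(s))

Answer: 3 1 2 1 1 3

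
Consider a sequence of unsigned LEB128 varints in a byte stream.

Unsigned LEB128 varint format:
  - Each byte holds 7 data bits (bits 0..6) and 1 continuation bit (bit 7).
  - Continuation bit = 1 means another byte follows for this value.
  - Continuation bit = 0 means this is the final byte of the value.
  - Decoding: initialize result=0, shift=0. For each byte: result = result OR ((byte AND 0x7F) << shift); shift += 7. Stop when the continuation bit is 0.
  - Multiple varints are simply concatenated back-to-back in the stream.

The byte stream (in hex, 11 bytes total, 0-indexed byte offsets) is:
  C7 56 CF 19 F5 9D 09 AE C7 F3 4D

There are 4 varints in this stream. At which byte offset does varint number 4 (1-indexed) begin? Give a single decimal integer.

Answer: 7

Derivation:
  byte[0]=0xC7 cont=1 payload=0x47=71: acc |= 71<<0 -> acc=71 shift=7
  byte[1]=0x56 cont=0 payload=0x56=86: acc |= 86<<7 -> acc=11079 shift=14 [end]
Varint 1: bytes[0:2] = C7 56 -> value 11079 (2 byte(s))
  byte[2]=0xCF cont=1 payload=0x4F=79: acc |= 79<<0 -> acc=79 shift=7
  byte[3]=0x19 cont=0 payload=0x19=25: acc |= 25<<7 -> acc=3279 shift=14 [end]
Varint 2: bytes[2:4] = CF 19 -> value 3279 (2 byte(s))
  byte[4]=0xF5 cont=1 payload=0x75=117: acc |= 117<<0 -> acc=117 shift=7
  byte[5]=0x9D cont=1 payload=0x1D=29: acc |= 29<<7 -> acc=3829 shift=14
  byte[6]=0x09 cont=0 payload=0x09=9: acc |= 9<<14 -> acc=151285 shift=21 [end]
Varint 3: bytes[4:7] = F5 9D 09 -> value 151285 (3 byte(s))
  byte[7]=0xAE cont=1 payload=0x2E=46: acc |= 46<<0 -> acc=46 shift=7
  byte[8]=0xC7 cont=1 payload=0x47=71: acc |= 71<<7 -> acc=9134 shift=14
  byte[9]=0xF3 cont=1 payload=0x73=115: acc |= 115<<14 -> acc=1893294 shift=21
  byte[10]=0x4D cont=0 payload=0x4D=77: acc |= 77<<21 -> acc=163373998 shift=28 [end]
Varint 4: bytes[7:11] = AE C7 F3 4D -> value 163373998 (4 byte(s))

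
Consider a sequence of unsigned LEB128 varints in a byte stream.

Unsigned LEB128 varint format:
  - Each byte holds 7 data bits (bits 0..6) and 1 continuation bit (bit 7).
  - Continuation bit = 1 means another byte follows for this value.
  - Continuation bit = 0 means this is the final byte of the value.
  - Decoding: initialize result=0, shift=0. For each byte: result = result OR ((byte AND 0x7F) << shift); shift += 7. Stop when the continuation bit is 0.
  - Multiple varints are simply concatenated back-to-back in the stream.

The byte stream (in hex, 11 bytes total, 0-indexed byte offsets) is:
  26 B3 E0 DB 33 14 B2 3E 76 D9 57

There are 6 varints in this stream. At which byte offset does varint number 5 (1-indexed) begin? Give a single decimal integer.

Answer: 8

Derivation:
  byte[0]=0x26 cont=0 payload=0x26=38: acc |= 38<<0 -> acc=38 shift=7 [end]
Varint 1: bytes[0:1] = 26 -> value 38 (1 byte(s))
  byte[1]=0xB3 cont=1 payload=0x33=51: acc |= 51<<0 -> acc=51 shift=7
  byte[2]=0xE0 cont=1 payload=0x60=96: acc |= 96<<7 -> acc=12339 shift=14
  byte[3]=0xDB cont=1 payload=0x5B=91: acc |= 91<<14 -> acc=1503283 shift=21
  byte[4]=0x33 cont=0 payload=0x33=51: acc |= 51<<21 -> acc=108458035 shift=28 [end]
Varint 2: bytes[1:5] = B3 E0 DB 33 -> value 108458035 (4 byte(s))
  byte[5]=0x14 cont=0 payload=0x14=20: acc |= 20<<0 -> acc=20 shift=7 [end]
Varint 3: bytes[5:6] = 14 -> value 20 (1 byte(s))
  byte[6]=0xB2 cont=1 payload=0x32=50: acc |= 50<<0 -> acc=50 shift=7
  byte[7]=0x3E cont=0 payload=0x3E=62: acc |= 62<<7 -> acc=7986 shift=14 [end]
Varint 4: bytes[6:8] = B2 3E -> value 7986 (2 byte(s))
  byte[8]=0x76 cont=0 payload=0x76=118: acc |= 118<<0 -> acc=118 shift=7 [end]
Varint 5: bytes[8:9] = 76 -> value 118 (1 byte(s))
  byte[9]=0xD9 cont=1 payload=0x59=89: acc |= 89<<0 -> acc=89 shift=7
  byte[10]=0x57 cont=0 payload=0x57=87: acc |= 87<<7 -> acc=11225 shift=14 [end]
Varint 6: bytes[9:11] = D9 57 -> value 11225 (2 byte(s))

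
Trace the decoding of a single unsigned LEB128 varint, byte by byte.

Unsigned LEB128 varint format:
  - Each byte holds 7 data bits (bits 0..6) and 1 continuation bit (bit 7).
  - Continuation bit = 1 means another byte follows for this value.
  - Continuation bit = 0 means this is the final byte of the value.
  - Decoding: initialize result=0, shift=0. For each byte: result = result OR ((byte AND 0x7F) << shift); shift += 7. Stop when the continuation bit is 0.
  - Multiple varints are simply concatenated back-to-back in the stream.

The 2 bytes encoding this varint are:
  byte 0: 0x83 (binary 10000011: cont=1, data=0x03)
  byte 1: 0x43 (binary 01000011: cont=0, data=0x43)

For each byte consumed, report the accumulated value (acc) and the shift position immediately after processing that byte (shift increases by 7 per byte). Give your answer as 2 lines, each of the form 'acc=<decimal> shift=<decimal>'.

Answer: acc=3 shift=7
acc=8579 shift=14

Derivation:
byte 0=0x83: payload=0x03=3, contrib = 3<<0 = 3; acc -> 3, shift -> 7
byte 1=0x43: payload=0x43=67, contrib = 67<<7 = 8576; acc -> 8579, shift -> 14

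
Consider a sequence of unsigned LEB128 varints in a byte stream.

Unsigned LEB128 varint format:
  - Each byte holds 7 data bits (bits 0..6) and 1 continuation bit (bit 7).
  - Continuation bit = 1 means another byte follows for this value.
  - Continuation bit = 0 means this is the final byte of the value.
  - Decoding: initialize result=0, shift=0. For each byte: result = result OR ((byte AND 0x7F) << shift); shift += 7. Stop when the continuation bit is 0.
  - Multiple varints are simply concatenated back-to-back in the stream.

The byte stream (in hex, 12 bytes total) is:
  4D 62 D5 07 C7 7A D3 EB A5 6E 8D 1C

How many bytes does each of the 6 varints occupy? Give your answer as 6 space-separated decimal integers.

  byte[0]=0x4D cont=0 payload=0x4D=77: acc |= 77<<0 -> acc=77 shift=7 [end]
Varint 1: bytes[0:1] = 4D -> value 77 (1 byte(s))
  byte[1]=0x62 cont=0 payload=0x62=98: acc |= 98<<0 -> acc=98 shift=7 [end]
Varint 2: bytes[1:2] = 62 -> value 98 (1 byte(s))
  byte[2]=0xD5 cont=1 payload=0x55=85: acc |= 85<<0 -> acc=85 shift=7
  byte[3]=0x07 cont=0 payload=0x07=7: acc |= 7<<7 -> acc=981 shift=14 [end]
Varint 3: bytes[2:4] = D5 07 -> value 981 (2 byte(s))
  byte[4]=0xC7 cont=1 payload=0x47=71: acc |= 71<<0 -> acc=71 shift=7
  byte[5]=0x7A cont=0 payload=0x7A=122: acc |= 122<<7 -> acc=15687 shift=14 [end]
Varint 4: bytes[4:6] = C7 7A -> value 15687 (2 byte(s))
  byte[6]=0xD3 cont=1 payload=0x53=83: acc |= 83<<0 -> acc=83 shift=7
  byte[7]=0xEB cont=1 payload=0x6B=107: acc |= 107<<7 -> acc=13779 shift=14
  byte[8]=0xA5 cont=1 payload=0x25=37: acc |= 37<<14 -> acc=619987 shift=21
  byte[9]=0x6E cont=0 payload=0x6E=110: acc |= 110<<21 -> acc=231306707 shift=28 [end]
Varint 5: bytes[6:10] = D3 EB A5 6E -> value 231306707 (4 byte(s))
  byte[10]=0x8D cont=1 payload=0x0D=13: acc |= 13<<0 -> acc=13 shift=7
  byte[11]=0x1C cont=0 payload=0x1C=28: acc |= 28<<7 -> acc=3597 shift=14 [end]
Varint 6: bytes[10:12] = 8D 1C -> value 3597 (2 byte(s))

Answer: 1 1 2 2 4 2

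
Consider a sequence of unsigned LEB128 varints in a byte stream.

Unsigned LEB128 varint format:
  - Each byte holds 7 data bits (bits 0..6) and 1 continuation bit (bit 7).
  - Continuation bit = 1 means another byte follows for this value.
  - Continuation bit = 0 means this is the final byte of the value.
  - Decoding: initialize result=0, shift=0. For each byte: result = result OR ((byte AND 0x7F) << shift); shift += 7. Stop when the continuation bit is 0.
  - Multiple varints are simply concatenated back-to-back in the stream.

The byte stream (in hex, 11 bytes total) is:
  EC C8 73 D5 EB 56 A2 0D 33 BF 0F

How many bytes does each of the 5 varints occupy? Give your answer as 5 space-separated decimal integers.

  byte[0]=0xEC cont=1 payload=0x6C=108: acc |= 108<<0 -> acc=108 shift=7
  byte[1]=0xC8 cont=1 payload=0x48=72: acc |= 72<<7 -> acc=9324 shift=14
  byte[2]=0x73 cont=0 payload=0x73=115: acc |= 115<<14 -> acc=1893484 shift=21 [end]
Varint 1: bytes[0:3] = EC C8 73 -> value 1893484 (3 byte(s))
  byte[3]=0xD5 cont=1 payload=0x55=85: acc |= 85<<0 -> acc=85 shift=7
  byte[4]=0xEB cont=1 payload=0x6B=107: acc |= 107<<7 -> acc=13781 shift=14
  byte[5]=0x56 cont=0 payload=0x56=86: acc |= 86<<14 -> acc=1422805 shift=21 [end]
Varint 2: bytes[3:6] = D5 EB 56 -> value 1422805 (3 byte(s))
  byte[6]=0xA2 cont=1 payload=0x22=34: acc |= 34<<0 -> acc=34 shift=7
  byte[7]=0x0D cont=0 payload=0x0D=13: acc |= 13<<7 -> acc=1698 shift=14 [end]
Varint 3: bytes[6:8] = A2 0D -> value 1698 (2 byte(s))
  byte[8]=0x33 cont=0 payload=0x33=51: acc |= 51<<0 -> acc=51 shift=7 [end]
Varint 4: bytes[8:9] = 33 -> value 51 (1 byte(s))
  byte[9]=0xBF cont=1 payload=0x3F=63: acc |= 63<<0 -> acc=63 shift=7
  byte[10]=0x0F cont=0 payload=0x0F=15: acc |= 15<<7 -> acc=1983 shift=14 [end]
Varint 5: bytes[9:11] = BF 0F -> value 1983 (2 byte(s))

Answer: 3 3 2 1 2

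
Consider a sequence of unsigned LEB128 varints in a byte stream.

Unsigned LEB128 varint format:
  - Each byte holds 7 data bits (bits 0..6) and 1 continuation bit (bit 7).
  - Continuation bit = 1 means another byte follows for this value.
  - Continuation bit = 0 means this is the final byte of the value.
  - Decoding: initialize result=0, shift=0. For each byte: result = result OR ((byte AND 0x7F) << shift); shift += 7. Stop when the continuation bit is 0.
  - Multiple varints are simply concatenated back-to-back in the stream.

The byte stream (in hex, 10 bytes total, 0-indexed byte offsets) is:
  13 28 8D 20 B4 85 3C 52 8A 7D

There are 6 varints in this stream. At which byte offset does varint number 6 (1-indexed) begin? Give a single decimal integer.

Answer: 8

Derivation:
  byte[0]=0x13 cont=0 payload=0x13=19: acc |= 19<<0 -> acc=19 shift=7 [end]
Varint 1: bytes[0:1] = 13 -> value 19 (1 byte(s))
  byte[1]=0x28 cont=0 payload=0x28=40: acc |= 40<<0 -> acc=40 shift=7 [end]
Varint 2: bytes[1:2] = 28 -> value 40 (1 byte(s))
  byte[2]=0x8D cont=1 payload=0x0D=13: acc |= 13<<0 -> acc=13 shift=7
  byte[3]=0x20 cont=0 payload=0x20=32: acc |= 32<<7 -> acc=4109 shift=14 [end]
Varint 3: bytes[2:4] = 8D 20 -> value 4109 (2 byte(s))
  byte[4]=0xB4 cont=1 payload=0x34=52: acc |= 52<<0 -> acc=52 shift=7
  byte[5]=0x85 cont=1 payload=0x05=5: acc |= 5<<7 -> acc=692 shift=14
  byte[6]=0x3C cont=0 payload=0x3C=60: acc |= 60<<14 -> acc=983732 shift=21 [end]
Varint 4: bytes[4:7] = B4 85 3C -> value 983732 (3 byte(s))
  byte[7]=0x52 cont=0 payload=0x52=82: acc |= 82<<0 -> acc=82 shift=7 [end]
Varint 5: bytes[7:8] = 52 -> value 82 (1 byte(s))
  byte[8]=0x8A cont=1 payload=0x0A=10: acc |= 10<<0 -> acc=10 shift=7
  byte[9]=0x7D cont=0 payload=0x7D=125: acc |= 125<<7 -> acc=16010 shift=14 [end]
Varint 6: bytes[8:10] = 8A 7D -> value 16010 (2 byte(s))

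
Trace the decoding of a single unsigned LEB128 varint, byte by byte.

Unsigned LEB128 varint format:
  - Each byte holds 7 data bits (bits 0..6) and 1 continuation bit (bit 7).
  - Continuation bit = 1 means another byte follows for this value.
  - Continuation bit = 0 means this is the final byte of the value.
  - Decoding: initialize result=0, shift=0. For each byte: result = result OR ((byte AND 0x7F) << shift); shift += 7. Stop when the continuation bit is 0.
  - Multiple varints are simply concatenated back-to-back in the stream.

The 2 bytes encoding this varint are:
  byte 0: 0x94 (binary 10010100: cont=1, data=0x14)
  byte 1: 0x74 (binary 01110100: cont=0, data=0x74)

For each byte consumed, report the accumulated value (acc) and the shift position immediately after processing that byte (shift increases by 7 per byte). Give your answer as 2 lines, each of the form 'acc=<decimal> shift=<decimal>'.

Answer: acc=20 shift=7
acc=14868 shift=14

Derivation:
byte 0=0x94: payload=0x14=20, contrib = 20<<0 = 20; acc -> 20, shift -> 7
byte 1=0x74: payload=0x74=116, contrib = 116<<7 = 14848; acc -> 14868, shift -> 14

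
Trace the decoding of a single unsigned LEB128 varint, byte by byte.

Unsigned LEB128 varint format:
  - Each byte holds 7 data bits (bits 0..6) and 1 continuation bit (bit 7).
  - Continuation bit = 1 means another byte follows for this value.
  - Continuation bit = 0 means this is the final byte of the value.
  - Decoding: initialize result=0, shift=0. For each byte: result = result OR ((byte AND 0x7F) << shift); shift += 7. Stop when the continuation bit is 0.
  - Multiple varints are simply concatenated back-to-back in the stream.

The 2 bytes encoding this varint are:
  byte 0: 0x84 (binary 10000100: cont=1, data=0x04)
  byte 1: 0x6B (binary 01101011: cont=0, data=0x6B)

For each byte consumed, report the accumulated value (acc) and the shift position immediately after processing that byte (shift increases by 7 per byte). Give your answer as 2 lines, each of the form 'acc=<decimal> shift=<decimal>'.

Answer: acc=4 shift=7
acc=13700 shift=14

Derivation:
byte 0=0x84: payload=0x04=4, contrib = 4<<0 = 4; acc -> 4, shift -> 7
byte 1=0x6B: payload=0x6B=107, contrib = 107<<7 = 13696; acc -> 13700, shift -> 14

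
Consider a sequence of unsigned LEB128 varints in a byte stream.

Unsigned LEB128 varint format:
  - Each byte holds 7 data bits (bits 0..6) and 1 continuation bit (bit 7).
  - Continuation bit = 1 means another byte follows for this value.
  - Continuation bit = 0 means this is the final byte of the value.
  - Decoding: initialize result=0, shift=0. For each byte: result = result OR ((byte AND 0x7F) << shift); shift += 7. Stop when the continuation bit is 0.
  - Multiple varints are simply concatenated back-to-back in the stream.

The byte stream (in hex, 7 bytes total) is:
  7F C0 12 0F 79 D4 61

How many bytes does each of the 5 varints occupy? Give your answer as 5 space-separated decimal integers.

Answer: 1 2 1 1 2

Derivation:
  byte[0]=0x7F cont=0 payload=0x7F=127: acc |= 127<<0 -> acc=127 shift=7 [end]
Varint 1: bytes[0:1] = 7F -> value 127 (1 byte(s))
  byte[1]=0xC0 cont=1 payload=0x40=64: acc |= 64<<0 -> acc=64 shift=7
  byte[2]=0x12 cont=0 payload=0x12=18: acc |= 18<<7 -> acc=2368 shift=14 [end]
Varint 2: bytes[1:3] = C0 12 -> value 2368 (2 byte(s))
  byte[3]=0x0F cont=0 payload=0x0F=15: acc |= 15<<0 -> acc=15 shift=7 [end]
Varint 3: bytes[3:4] = 0F -> value 15 (1 byte(s))
  byte[4]=0x79 cont=0 payload=0x79=121: acc |= 121<<0 -> acc=121 shift=7 [end]
Varint 4: bytes[4:5] = 79 -> value 121 (1 byte(s))
  byte[5]=0xD4 cont=1 payload=0x54=84: acc |= 84<<0 -> acc=84 shift=7
  byte[6]=0x61 cont=0 payload=0x61=97: acc |= 97<<7 -> acc=12500 shift=14 [end]
Varint 5: bytes[5:7] = D4 61 -> value 12500 (2 byte(s))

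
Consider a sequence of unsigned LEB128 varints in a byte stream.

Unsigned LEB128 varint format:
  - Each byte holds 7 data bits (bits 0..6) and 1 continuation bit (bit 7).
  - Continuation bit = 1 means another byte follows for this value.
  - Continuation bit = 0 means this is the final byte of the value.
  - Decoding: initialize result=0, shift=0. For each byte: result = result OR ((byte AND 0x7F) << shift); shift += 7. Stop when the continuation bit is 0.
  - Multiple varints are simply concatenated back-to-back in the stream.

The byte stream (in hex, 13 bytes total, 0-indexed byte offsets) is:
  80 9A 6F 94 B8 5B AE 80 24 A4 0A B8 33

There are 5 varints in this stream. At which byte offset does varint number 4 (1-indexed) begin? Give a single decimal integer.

Answer: 9

Derivation:
  byte[0]=0x80 cont=1 payload=0x00=0: acc |= 0<<0 -> acc=0 shift=7
  byte[1]=0x9A cont=1 payload=0x1A=26: acc |= 26<<7 -> acc=3328 shift=14
  byte[2]=0x6F cont=0 payload=0x6F=111: acc |= 111<<14 -> acc=1821952 shift=21 [end]
Varint 1: bytes[0:3] = 80 9A 6F -> value 1821952 (3 byte(s))
  byte[3]=0x94 cont=1 payload=0x14=20: acc |= 20<<0 -> acc=20 shift=7
  byte[4]=0xB8 cont=1 payload=0x38=56: acc |= 56<<7 -> acc=7188 shift=14
  byte[5]=0x5B cont=0 payload=0x5B=91: acc |= 91<<14 -> acc=1498132 shift=21 [end]
Varint 2: bytes[3:6] = 94 B8 5B -> value 1498132 (3 byte(s))
  byte[6]=0xAE cont=1 payload=0x2E=46: acc |= 46<<0 -> acc=46 shift=7
  byte[7]=0x80 cont=1 payload=0x00=0: acc |= 0<<7 -> acc=46 shift=14
  byte[8]=0x24 cont=0 payload=0x24=36: acc |= 36<<14 -> acc=589870 shift=21 [end]
Varint 3: bytes[6:9] = AE 80 24 -> value 589870 (3 byte(s))
  byte[9]=0xA4 cont=1 payload=0x24=36: acc |= 36<<0 -> acc=36 shift=7
  byte[10]=0x0A cont=0 payload=0x0A=10: acc |= 10<<7 -> acc=1316 shift=14 [end]
Varint 4: bytes[9:11] = A4 0A -> value 1316 (2 byte(s))
  byte[11]=0xB8 cont=1 payload=0x38=56: acc |= 56<<0 -> acc=56 shift=7
  byte[12]=0x33 cont=0 payload=0x33=51: acc |= 51<<7 -> acc=6584 shift=14 [end]
Varint 5: bytes[11:13] = B8 33 -> value 6584 (2 byte(s))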